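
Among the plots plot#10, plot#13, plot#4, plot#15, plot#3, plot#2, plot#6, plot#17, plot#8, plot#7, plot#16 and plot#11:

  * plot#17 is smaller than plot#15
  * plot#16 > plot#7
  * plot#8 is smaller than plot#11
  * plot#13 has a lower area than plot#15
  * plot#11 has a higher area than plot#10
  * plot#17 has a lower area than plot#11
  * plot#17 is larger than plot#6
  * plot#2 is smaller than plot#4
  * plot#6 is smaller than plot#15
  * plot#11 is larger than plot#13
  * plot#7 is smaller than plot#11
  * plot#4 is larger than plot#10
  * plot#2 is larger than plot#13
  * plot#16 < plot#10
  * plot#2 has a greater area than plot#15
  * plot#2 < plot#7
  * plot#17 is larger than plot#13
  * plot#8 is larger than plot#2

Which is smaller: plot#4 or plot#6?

The relevant relations are plot#6 < plot#17; plot#17 < plot#15; plot#15 < plot#2; plot#2 < plot#7; plot#7 < plot#16; plot#16 < plot#10; plot#10 < plot#4.
Together: plot#6 < plot#17 < plot#15 < plot#2 < plot#7 < plot#16 < plot#10 < plot#4.
So plot#6 < plot#4; plot#6 is the smaller of the two.

plot#6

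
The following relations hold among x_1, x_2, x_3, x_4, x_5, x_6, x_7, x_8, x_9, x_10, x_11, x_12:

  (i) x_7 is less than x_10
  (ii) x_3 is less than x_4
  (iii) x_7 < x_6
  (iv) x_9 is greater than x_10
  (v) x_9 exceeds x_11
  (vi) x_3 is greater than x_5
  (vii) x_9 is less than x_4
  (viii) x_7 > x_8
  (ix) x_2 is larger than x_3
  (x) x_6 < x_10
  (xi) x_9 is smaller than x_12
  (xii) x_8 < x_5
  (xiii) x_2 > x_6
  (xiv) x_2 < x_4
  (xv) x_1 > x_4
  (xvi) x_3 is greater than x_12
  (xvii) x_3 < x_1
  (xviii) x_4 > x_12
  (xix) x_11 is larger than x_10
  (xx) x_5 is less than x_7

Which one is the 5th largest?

The consecutive relations fix a unique order: x_8 < x_5 < x_7 < x_6 < x_10 < x_11 < x_9 < x_12 < x_3 < x_2 < x_4 < x_1.
The 5th largest is x_12.

x_12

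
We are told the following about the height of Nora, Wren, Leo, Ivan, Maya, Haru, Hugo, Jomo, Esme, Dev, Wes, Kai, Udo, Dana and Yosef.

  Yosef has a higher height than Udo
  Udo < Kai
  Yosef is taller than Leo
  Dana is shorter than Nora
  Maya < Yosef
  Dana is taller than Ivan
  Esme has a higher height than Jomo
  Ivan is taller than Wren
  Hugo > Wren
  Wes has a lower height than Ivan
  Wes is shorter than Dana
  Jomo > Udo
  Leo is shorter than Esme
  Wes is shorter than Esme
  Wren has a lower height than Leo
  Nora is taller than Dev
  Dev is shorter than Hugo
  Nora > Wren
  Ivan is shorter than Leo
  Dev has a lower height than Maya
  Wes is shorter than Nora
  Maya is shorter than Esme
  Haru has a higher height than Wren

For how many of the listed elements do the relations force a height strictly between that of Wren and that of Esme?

The relations place Wren below Esme. An element lies strictly between them when it is forced above Wren and also forced below Esme.
Above Wren: {Hugo, Ivan, Leo, Yosef, Dana, Haru, Nora}. Below Esme: {Udo, Jomo, Wes, Dev, Ivan, Leo, Maya}.
Intersection: {Ivan, Leo} — 2.

2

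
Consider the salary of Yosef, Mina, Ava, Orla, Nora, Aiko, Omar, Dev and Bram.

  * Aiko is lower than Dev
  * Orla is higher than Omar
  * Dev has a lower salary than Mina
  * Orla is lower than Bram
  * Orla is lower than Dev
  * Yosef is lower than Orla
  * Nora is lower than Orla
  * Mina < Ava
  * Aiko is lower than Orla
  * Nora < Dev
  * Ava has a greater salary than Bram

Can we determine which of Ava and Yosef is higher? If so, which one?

Ava

Link the given pairs in sequence: Yosef < Orla; Orla < Dev; Dev < Mina; Mina < Ava.
Together: Yosef < Orla < Dev < Mina < Ava.
So Ava is higher.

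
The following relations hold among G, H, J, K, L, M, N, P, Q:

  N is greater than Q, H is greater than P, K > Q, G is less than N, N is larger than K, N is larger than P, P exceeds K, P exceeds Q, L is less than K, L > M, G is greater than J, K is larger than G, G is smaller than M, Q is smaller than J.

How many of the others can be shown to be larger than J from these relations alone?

7

Directly above J: G.
One step further: M, K, N (4 so far).
One step further: L, P (6 so far).
One step further: H (7 so far).
Nothing else is reachable above J; 7 in all.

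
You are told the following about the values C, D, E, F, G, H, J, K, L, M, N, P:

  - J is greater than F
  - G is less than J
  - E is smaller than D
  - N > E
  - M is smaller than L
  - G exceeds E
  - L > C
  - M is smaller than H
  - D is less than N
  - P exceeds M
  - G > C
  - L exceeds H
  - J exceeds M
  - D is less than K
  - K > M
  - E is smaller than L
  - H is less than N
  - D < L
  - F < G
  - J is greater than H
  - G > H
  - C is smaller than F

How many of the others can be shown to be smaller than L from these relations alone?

5

Directly below L: M, H, C, E, D.
No other element is forced below L by the given relations, so the count is 5.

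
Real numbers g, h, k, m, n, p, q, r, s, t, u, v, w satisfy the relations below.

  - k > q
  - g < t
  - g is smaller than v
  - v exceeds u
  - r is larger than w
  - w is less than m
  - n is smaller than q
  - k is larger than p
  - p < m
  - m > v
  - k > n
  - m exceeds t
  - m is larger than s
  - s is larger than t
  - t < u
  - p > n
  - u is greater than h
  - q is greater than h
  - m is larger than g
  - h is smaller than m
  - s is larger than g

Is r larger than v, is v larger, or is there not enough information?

undetermined

Following every chain through r: below r we get w.
v is not reached, and no chain runs the other way from v to r.
So the given relations leave the order of r and v undetermined.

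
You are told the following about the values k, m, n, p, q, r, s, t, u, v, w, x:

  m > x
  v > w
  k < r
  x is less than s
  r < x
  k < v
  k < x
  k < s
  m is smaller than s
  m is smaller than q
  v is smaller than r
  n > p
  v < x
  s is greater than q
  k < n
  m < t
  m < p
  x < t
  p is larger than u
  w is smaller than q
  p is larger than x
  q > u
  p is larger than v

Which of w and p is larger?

Link the given pairs in sequence: w < v; v < r; r < x; x < m; m < p.
Chaining these gives w < v < r < x < m < p.
So w < p; p is the larger of the two.

p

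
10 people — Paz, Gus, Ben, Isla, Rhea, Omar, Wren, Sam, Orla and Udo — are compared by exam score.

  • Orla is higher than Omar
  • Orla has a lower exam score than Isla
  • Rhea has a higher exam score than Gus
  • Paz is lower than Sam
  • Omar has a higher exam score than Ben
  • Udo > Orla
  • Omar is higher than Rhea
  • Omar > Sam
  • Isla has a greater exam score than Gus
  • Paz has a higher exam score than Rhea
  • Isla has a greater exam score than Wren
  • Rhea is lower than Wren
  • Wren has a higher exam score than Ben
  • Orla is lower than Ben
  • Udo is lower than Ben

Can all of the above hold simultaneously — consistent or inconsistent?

inconsistent

We have Ben < Omar stated directly, yet also Omar < Orla < Udo < Ben by chaining the others — so Omar < Ben. Contradiction.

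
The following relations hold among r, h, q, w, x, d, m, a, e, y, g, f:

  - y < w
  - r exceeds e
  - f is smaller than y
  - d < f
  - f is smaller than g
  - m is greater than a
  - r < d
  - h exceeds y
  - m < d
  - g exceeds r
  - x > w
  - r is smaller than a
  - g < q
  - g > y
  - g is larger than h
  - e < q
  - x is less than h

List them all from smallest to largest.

Nothing is placed below e, so it is least; from there e < r; r < a; a < m; m < d; d < f; f < y; y < w; w < x; x < h; h < g; g < q, each given directly.

e < r < a < m < d < f < y < w < x < h < g < q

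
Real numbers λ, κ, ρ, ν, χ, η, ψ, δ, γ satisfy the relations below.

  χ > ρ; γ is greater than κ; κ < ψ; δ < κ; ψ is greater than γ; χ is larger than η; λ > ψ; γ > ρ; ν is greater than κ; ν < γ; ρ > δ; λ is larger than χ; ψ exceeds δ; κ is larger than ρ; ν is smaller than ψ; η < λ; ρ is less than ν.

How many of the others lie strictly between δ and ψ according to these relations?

Chaining upward from δ reaches: ρ, κ, ν, γ, χ, λ.
Chaining downward from ψ reaches: ρ, κ, ν, γ.
Strictly between δ and ψ are those in both lists: ρ, κ, ν, γ — 4 elements.

4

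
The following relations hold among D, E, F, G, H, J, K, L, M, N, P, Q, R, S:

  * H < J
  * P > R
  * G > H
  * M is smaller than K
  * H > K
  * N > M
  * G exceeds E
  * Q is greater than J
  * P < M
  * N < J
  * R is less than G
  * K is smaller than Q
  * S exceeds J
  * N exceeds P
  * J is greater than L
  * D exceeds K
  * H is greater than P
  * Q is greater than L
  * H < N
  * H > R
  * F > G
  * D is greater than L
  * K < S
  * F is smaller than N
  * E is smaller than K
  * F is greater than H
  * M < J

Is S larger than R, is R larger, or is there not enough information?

Link the given pairs in sequence: R < P; P < M; M < K; K < H; H < G; G < F; F < N; N < J; J < S.
Chaining these gives R < P < M < K < H < G < F < N < J < S.
So S is larger.

S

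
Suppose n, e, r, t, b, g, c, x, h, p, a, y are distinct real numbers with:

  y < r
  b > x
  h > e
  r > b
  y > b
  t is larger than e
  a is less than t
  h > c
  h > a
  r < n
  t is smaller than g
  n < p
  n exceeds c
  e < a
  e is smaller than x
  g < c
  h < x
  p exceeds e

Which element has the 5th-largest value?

b

The consecutive relations fix a unique order: e < a < t < g < c < h < x < b < y < r < n < p.
Counting 5 from the largest end gives b.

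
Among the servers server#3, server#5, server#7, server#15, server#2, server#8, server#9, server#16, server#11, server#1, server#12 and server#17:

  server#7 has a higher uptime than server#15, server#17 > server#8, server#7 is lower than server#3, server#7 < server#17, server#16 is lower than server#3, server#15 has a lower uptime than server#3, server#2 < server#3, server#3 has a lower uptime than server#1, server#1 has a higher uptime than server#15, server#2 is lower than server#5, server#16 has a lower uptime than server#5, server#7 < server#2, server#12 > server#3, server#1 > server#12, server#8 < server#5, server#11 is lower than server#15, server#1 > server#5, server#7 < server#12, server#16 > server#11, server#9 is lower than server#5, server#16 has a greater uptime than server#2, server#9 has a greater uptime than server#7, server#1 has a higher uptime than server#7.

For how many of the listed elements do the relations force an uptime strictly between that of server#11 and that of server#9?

2

Chaining upward from server#11 reaches: server#15, server#7, server#2, server#16, server#3, server#12, server#5, server#1, server#17.
Chaining downward from server#9 reaches: server#15, server#7.
Strictly between server#11 and server#9 are those in both lists: server#15, server#7 — 2 elements.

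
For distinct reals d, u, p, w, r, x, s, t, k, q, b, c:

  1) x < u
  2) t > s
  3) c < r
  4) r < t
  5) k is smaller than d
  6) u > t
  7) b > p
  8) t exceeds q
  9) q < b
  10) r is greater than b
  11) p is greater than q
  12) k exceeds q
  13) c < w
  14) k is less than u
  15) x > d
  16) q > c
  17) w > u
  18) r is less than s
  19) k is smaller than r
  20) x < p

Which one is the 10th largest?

k

Piecing the relations together gives one ordering: c < q < k < d < x < p < b < r < s < t < u < w.
The 10th largest is k.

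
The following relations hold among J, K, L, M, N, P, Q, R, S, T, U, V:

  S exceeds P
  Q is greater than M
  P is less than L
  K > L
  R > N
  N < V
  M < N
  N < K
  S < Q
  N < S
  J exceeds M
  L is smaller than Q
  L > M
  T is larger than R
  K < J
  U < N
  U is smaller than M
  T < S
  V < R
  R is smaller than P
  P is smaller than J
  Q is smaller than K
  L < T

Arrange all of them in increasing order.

U < M < N < V < R < P < L < T < S < Q < K < J

The consecutive links are each given: U < M; M < N; N < V; V < R; R < P; P < L; L < T; T < S; S < Q; Q < K; K < J.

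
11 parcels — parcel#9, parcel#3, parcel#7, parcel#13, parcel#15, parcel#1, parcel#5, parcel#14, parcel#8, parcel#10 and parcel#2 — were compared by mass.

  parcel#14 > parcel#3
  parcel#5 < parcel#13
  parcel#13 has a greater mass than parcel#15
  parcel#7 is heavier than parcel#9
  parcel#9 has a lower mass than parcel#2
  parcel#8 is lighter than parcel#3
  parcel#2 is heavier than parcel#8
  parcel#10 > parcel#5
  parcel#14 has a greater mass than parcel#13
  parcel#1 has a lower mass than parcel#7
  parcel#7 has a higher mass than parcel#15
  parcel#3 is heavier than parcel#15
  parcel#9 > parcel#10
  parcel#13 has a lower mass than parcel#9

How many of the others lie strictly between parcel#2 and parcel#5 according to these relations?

3

The relations place parcel#5 below parcel#2. An element lies strictly between them when it is forced above parcel#5 and also forced below parcel#2.
Above parcel#5: {parcel#10, parcel#13, parcel#9, parcel#7, parcel#14}. Below parcel#2: {parcel#8, parcel#10, parcel#15, parcel#13, parcel#9}.
Intersection: {parcel#10, parcel#13, parcel#9} — 3.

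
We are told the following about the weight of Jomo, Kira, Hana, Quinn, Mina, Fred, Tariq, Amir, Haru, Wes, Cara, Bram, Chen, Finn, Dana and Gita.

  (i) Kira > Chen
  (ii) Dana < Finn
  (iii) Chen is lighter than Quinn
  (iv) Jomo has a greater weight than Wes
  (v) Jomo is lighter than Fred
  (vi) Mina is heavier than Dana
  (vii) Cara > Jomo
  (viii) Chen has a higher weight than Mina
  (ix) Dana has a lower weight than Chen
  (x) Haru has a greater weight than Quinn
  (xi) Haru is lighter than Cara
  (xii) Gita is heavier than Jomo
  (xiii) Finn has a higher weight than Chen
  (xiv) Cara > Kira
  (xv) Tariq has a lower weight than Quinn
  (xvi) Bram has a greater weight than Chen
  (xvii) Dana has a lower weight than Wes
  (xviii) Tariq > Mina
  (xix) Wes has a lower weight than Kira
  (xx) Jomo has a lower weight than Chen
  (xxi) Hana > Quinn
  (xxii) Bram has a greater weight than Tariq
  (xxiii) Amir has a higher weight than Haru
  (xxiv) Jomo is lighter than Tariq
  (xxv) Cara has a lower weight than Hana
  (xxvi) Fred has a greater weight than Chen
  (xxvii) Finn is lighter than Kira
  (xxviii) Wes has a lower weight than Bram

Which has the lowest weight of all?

Dana

Mina is not least since Dana < Mina; Wes is not least since Dana < Wes; Jomo is not least since Wes < Jomo; Chen is not least since Jomo < Chen; Gita is not least since Jomo < Gita; Tariq is not least since Mina < Tariq; Quinn is not least since Tariq < Quinn; Finn is not least since Dana < Finn; Kira is not least since Chen < Kira; Bram is not least since Wes < Bram; Haru is not least since Quinn < Haru; Cara is not least since Jomo < Cara; Amir is not least since Haru < Amir; Hana is not least since Cara < Hana; Fred is not least since Chen < Fred.
Only Dana has nothing below it, so Dana is the lowest weight.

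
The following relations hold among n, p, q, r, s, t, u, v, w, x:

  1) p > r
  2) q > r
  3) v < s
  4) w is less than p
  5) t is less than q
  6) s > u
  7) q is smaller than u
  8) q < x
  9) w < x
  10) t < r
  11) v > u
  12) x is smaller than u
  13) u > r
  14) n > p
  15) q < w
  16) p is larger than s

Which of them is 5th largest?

u

Chaining the given pairs: t < r < q < w < x < u < v < s < p < n.
Counting 5 from the largest end gives u.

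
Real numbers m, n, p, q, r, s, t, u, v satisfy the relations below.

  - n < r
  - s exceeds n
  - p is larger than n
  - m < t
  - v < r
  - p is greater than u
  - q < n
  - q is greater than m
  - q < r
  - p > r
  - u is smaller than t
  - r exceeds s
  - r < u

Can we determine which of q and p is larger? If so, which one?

p

Link the given pairs in sequence: q < n; n < s; s < r; r < u; u < p.
Together: q < n < s < r < u < p.
So p is larger.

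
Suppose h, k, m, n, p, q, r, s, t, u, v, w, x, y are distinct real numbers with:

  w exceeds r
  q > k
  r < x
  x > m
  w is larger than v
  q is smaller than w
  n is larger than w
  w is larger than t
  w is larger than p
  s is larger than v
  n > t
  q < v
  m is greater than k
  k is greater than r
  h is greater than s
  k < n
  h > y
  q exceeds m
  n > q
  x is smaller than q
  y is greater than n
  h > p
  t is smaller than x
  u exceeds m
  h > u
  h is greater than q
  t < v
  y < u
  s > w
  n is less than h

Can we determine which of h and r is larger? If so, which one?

h

r < k and k < m give r < m.
With m < q: r < k < m < q.
Then q < v extends the chain to v.
With v < w: r < k < m < q < v < w.
With w < n: r < k < m < q < v < w < n.
With n < y: r < k < m < q < v < w < n < y.
Then y < u extends the chain to u.
With u < h: r < k < m < q < v < w < n < y < u < h.
So h is larger.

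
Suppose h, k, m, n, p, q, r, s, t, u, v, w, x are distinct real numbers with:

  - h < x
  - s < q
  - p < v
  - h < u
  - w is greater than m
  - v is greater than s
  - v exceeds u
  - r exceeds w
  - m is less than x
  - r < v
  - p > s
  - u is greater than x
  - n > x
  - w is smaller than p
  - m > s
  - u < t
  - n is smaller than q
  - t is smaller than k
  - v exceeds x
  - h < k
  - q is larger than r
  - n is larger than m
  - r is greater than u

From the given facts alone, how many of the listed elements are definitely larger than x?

7

The elements the relations force above x are u, r, n, t, k, q, v — no chain reaches any other.
That is 7.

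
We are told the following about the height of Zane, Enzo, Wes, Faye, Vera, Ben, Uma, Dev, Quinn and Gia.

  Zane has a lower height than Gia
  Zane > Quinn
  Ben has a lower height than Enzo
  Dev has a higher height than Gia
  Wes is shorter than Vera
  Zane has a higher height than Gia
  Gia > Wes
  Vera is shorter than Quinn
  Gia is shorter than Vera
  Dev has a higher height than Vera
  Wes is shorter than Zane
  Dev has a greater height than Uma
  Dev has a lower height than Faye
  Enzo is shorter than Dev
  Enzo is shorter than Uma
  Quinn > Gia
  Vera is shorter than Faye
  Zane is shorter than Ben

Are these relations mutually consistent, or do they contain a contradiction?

We have Zane < Gia stated directly, yet also Gia < Vera < Quinn < Zane by chaining the others — so Gia < Zane. Contradiction.

inconsistent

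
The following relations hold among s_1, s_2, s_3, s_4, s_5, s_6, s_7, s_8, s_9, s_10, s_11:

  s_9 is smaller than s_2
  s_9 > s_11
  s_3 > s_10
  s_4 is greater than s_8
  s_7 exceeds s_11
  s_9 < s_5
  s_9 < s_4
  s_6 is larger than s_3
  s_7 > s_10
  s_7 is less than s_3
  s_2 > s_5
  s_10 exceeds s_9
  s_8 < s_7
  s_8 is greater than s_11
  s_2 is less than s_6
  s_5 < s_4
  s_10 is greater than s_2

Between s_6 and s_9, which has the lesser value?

s_9

s_9 < s_5 and s_5 < s_2 give s_9 < s_2.
With s_2 < s_10: s_9 < s_5 < s_2 < s_10.
Then s_10 < s_7 extends the chain to s_7.
With s_7 < s_3: s_9 < s_5 < s_2 < s_10 < s_7 < s_3.
With s_3 < s_6: s_9 < s_5 < s_2 < s_10 < s_7 < s_3 < s_6.
So s_9 < s_6; s_9 is the smaller of the two.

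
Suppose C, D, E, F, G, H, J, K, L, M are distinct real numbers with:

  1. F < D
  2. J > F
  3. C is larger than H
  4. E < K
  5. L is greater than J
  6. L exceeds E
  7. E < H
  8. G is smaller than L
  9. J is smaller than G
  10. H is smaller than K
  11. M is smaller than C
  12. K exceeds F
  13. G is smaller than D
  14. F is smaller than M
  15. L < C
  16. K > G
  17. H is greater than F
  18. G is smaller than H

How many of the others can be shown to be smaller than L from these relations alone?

4

From L the given relations immediately reach E, J, G.
From those, F — 4 in total.
No other element is forced below L by the given relations, so the count is 4.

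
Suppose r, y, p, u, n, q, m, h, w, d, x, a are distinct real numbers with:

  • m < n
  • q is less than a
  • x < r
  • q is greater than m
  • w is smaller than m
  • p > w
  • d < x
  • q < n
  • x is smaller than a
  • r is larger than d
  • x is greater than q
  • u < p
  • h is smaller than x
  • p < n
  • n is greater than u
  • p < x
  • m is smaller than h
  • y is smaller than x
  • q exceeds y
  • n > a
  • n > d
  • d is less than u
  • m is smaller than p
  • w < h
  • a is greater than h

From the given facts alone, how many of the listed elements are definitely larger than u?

The elements the relations force above u are p, x, a, n, r — no chain reaches any other.
That is 5.

5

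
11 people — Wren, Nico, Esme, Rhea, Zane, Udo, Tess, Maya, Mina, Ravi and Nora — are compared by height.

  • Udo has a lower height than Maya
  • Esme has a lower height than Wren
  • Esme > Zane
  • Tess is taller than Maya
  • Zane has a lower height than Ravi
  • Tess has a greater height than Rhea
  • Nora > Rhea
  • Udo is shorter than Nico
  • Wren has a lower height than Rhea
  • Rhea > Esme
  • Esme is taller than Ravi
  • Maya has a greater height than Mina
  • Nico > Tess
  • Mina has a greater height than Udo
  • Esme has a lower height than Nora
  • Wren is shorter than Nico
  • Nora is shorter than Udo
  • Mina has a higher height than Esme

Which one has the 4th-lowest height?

Chaining the given pairs: Zane < Ravi < Esme < Wren < Rhea < Nora < Udo < Mina < Maya < Tess < Nico.
Counting 4 from the smallest end gives Wren.

Wren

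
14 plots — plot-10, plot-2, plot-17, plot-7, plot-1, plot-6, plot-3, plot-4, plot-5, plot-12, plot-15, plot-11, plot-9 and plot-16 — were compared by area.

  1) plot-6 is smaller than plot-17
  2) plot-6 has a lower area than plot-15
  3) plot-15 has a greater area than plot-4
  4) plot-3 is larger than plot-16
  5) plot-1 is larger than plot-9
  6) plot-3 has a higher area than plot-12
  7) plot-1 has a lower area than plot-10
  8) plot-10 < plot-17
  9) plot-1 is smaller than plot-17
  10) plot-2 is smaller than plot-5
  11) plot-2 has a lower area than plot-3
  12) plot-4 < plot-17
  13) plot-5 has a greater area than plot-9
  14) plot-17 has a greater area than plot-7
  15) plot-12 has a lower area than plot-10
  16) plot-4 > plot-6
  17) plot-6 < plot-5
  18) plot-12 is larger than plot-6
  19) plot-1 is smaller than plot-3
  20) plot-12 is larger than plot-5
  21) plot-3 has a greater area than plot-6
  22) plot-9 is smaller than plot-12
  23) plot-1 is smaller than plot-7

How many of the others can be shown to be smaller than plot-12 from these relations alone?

The elements the relations force below plot-12 are plot-2, plot-6, plot-9, plot-5 — no chain reaches any other.
That is 4.

4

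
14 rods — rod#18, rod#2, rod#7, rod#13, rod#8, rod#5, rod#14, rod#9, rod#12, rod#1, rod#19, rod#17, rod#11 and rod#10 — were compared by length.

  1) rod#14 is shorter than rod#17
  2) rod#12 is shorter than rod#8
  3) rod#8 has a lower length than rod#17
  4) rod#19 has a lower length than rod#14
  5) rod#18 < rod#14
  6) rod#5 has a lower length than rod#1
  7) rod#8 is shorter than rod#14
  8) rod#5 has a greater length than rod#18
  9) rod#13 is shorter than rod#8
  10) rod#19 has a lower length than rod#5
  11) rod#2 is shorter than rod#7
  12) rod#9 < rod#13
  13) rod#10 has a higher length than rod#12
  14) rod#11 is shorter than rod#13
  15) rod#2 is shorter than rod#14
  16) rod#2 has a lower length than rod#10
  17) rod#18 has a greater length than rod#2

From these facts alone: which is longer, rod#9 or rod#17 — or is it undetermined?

Following the relations from rod#9: rod#9 < rod#13 < rod#8 < rod#14 < rod#17.
So rod#17 is longer.

rod#17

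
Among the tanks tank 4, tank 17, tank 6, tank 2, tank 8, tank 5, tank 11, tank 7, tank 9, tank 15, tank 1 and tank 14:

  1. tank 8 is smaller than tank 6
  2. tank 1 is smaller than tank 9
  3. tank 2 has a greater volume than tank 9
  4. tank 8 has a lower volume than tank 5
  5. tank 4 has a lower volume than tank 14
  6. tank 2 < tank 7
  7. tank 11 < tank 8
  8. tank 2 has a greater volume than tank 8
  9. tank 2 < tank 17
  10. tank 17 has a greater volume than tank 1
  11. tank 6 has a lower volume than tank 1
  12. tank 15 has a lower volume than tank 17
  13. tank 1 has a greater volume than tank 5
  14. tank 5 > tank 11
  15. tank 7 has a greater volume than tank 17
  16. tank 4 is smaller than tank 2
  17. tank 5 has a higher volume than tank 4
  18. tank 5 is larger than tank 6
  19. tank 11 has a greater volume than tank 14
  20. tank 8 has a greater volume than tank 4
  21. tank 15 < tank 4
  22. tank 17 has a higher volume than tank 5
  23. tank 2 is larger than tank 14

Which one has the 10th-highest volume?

tank 14

Chaining the given pairs: tank 15 < tank 4 < tank 14 < tank 11 < tank 8 < tank 6 < tank 5 < tank 1 < tank 9 < tank 2 < tank 17 < tank 7.
The 10th largest is tank 14.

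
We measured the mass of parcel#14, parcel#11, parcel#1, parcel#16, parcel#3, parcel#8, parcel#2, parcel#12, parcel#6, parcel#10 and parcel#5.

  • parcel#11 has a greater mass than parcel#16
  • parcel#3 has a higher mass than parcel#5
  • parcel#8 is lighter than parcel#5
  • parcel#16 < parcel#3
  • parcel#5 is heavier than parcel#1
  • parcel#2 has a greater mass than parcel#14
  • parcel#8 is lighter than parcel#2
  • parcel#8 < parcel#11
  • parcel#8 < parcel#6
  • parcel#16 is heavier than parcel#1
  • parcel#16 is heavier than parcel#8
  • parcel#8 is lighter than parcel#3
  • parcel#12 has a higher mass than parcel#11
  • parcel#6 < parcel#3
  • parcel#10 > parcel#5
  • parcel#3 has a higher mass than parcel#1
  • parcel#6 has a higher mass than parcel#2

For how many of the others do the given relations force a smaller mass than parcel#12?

Directly below parcel#12: parcel#11.
One step further: parcel#8, parcel#16 (3 so far).
One step further: parcel#1 (4 so far).
No other element is forced below parcel#12 by the given relations, so the count is 4.

4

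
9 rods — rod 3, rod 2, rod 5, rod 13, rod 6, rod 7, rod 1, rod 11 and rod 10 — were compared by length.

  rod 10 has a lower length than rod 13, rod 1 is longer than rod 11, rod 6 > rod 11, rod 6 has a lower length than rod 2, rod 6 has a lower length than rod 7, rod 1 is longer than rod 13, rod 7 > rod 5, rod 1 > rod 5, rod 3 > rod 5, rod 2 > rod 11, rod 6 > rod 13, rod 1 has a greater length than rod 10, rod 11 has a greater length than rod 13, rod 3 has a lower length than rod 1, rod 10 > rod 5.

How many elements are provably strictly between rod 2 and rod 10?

3

The relations place rod 10 below rod 2. An element lies strictly between them when it is forced above rod 10 and also forced below rod 2.
Above rod 10: {rod 13, rod 11, rod 6, rod 1, rod 7}. Below rod 2: {rod 5, rod 13, rod 11, rod 6}.
Intersection: {rod 13, rod 11, rod 6} — 3.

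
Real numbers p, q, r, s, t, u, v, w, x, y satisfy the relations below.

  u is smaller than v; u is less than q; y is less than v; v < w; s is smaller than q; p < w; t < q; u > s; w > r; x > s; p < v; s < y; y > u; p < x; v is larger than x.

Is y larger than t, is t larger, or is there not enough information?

undetermined

Following every chain through t: above t we get q.
y is not reached, and no chain runs the other way from y to t.
So the given relations leave the order of t and y undetermined.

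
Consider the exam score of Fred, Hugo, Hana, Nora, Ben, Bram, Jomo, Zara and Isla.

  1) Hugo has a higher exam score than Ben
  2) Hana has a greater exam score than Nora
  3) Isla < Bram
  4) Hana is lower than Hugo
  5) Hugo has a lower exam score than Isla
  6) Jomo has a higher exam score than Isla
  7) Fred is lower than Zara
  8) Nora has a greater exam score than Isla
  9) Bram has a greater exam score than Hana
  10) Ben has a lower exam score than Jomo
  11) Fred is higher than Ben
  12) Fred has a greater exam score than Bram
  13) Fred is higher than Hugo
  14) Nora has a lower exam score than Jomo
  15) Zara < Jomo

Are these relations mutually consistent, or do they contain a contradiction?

Chaining the given relations yields Hugo < Isla < Nora < Hana, so Hugo < Hana. But one relation states Hana < Hugo. These cannot both hold.

inconsistent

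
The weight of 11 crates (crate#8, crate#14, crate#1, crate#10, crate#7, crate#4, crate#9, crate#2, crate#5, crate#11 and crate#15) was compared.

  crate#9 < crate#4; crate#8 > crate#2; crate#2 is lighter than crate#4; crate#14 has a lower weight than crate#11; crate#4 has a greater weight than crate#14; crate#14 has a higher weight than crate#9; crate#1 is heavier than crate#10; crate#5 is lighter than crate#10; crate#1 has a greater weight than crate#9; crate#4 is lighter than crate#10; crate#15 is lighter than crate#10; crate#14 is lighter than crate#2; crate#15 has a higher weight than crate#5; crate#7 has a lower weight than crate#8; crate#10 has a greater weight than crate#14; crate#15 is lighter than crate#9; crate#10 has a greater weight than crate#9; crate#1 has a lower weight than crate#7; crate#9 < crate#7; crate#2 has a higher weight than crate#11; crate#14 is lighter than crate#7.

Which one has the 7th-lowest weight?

The consecutive relations fix a unique order: crate#5 < crate#15 < crate#9 < crate#14 < crate#11 < crate#2 < crate#4 < crate#10 < crate#1 < crate#7 < crate#8.
Counting 7 from the smallest end gives crate#4.

crate#4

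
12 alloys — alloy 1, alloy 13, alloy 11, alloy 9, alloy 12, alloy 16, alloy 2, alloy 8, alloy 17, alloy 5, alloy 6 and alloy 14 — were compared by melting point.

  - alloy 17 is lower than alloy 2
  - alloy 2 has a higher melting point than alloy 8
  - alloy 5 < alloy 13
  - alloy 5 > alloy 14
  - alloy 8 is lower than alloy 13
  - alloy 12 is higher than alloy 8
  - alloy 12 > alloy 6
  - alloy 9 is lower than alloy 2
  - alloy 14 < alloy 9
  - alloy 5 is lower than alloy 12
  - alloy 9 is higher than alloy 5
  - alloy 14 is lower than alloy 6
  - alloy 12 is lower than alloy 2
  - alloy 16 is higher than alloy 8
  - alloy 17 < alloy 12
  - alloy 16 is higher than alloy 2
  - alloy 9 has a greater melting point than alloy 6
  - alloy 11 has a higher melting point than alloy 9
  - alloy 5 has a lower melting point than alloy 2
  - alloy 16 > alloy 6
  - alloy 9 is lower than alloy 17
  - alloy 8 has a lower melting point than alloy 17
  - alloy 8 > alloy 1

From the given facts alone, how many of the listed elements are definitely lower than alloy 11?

4

From alloy 11 the given relations immediately reach alloy 9.
From those, alloy 14, alloy 6, alloy 5 — 4 in total.
No other element is forced below alloy 11 by the given relations, so the count is 4.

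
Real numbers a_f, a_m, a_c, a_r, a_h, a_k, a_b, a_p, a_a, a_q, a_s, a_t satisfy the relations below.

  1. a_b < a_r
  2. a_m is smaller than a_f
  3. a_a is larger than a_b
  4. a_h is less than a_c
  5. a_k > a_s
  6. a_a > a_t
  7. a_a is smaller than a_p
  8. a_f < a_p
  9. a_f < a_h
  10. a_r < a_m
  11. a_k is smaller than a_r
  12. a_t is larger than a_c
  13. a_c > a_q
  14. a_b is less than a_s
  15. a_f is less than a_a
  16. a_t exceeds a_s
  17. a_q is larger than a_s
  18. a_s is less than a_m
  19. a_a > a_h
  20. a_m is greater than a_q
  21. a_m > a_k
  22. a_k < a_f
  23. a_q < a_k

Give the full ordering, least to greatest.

Each adjacent pair is fixed by a given relation: a_b < a_s; a_s < a_q; a_q < a_k; a_k < a_r; a_r < a_m; a_m < a_f; a_f < a_h; a_h < a_c; a_c < a_t; a_t < a_a; a_a < a_p. Chaining them end to end gives the full order.

a_b < a_s < a_q < a_k < a_r < a_m < a_f < a_h < a_c < a_t < a_a < a_p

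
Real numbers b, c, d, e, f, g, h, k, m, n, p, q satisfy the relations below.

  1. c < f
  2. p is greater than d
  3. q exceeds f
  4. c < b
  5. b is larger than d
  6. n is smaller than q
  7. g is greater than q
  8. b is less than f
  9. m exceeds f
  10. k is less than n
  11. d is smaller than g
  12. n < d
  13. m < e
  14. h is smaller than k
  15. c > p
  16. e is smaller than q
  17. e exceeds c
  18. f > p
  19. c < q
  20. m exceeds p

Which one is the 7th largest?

Chaining the given pairs: h < k < n < d < p < c < b < f < m < e < q < g.
Counting 7 from the largest end gives c.

c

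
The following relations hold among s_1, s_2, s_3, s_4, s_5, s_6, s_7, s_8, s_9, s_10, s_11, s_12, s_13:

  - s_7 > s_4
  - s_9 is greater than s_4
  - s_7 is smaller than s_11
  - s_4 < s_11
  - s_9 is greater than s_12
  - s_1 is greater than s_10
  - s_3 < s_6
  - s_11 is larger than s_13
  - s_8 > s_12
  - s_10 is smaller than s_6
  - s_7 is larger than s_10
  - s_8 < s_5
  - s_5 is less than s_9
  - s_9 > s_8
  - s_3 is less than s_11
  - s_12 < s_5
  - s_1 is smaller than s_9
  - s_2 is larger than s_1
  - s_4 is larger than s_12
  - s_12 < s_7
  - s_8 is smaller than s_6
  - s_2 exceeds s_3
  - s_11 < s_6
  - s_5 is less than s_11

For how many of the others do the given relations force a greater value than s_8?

4

From s_8 the given relations immediately reach s_5, s_6, s_9.
From those, s_11 — 4 in total.
No other element is forced above s_8 by the given relations, so the count is 4.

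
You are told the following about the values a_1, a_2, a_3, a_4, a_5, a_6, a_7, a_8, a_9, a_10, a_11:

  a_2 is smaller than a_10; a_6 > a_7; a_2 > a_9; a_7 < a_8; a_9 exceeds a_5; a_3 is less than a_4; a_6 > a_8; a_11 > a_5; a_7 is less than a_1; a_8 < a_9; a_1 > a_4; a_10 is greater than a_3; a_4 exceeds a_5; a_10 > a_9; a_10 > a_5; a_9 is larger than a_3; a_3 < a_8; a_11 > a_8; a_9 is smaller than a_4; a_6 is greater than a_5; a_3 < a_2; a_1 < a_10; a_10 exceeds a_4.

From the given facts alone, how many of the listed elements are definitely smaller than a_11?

Directly below a_11: a_8, a_5.
One step further: a_3, a_7 (4 so far).
Nothing else is reachable below a_11; 4 in all.

4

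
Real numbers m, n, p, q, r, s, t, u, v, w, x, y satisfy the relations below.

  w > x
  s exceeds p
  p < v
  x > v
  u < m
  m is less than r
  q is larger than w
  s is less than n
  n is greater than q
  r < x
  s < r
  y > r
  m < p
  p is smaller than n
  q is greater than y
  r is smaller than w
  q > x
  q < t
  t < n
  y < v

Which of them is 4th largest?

w

Chaining the given pairs: u < m < p < s < r < y < v < x < w < q < t < n.
Counting 4 from the largest end gives w.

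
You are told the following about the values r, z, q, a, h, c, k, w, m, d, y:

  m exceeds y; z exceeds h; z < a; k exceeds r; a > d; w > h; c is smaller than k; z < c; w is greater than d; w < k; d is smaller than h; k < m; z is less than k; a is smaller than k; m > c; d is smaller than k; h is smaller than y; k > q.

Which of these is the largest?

m

q is not greatest since q < k; r is not greatest since r < k; d is not greatest since d < w; h is not greatest since h < w; w is not greatest since w < k; z is not greatest since z < c; y is not greatest since y < m; a is not greatest since a < k; c is not greatest since c < m; k is not greatest since k < m.
Only m has nothing above it, so m is the largest.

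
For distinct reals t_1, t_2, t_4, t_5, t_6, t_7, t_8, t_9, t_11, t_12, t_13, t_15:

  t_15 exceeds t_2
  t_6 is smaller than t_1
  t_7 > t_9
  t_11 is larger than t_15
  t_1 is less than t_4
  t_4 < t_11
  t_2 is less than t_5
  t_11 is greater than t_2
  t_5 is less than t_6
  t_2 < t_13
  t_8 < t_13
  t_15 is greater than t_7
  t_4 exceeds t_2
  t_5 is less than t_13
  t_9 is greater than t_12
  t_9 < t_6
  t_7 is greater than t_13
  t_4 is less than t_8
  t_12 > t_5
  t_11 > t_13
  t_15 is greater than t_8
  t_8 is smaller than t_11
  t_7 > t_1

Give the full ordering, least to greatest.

Nothing is placed below t_2, so it is least; from there t_2 < t_5; t_5 < t_12; t_12 < t_9; t_9 < t_6; t_6 < t_1; t_1 < t_4; t_4 < t_8; t_8 < t_13; t_13 < t_7; t_7 < t_15; t_15 < t_11, each given directly.

t_2 < t_5 < t_12 < t_9 < t_6 < t_1 < t_4 < t_8 < t_13 < t_7 < t_15 < t_11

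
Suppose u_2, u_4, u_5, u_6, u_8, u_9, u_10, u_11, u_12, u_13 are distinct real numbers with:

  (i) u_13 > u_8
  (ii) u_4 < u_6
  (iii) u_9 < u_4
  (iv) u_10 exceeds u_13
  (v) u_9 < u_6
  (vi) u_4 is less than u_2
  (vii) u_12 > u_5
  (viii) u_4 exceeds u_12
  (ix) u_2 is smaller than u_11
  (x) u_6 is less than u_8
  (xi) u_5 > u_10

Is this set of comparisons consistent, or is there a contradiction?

Chaining the given relations yields u_6 < u_8 < u_13 < u_10 < u_5 < u_12 < u_4, so u_6 < u_4. But one relation states u_4 < u_6. These cannot both hold.

inconsistent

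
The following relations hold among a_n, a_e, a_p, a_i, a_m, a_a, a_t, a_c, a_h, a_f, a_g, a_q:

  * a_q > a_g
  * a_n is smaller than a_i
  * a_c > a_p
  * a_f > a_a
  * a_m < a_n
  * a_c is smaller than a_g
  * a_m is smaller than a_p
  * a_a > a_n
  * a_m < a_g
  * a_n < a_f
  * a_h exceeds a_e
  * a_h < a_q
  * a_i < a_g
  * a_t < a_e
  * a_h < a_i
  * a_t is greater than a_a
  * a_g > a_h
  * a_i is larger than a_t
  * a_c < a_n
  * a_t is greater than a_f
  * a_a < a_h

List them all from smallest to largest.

a_m < a_p < a_c < a_n < a_a < a_f < a_t < a_e < a_h < a_i < a_g < a_q

The consecutive links are each given: a_m < a_p; a_p < a_c; a_c < a_n; a_n < a_a; a_a < a_f; a_f < a_t; a_t < a_e; a_e < a_h; a_h < a_i; a_i < a_g; a_g < a_q.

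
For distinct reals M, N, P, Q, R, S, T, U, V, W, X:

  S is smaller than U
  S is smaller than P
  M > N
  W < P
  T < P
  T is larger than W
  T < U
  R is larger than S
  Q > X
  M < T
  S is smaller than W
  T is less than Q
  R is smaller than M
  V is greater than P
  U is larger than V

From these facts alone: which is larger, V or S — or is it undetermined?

V

The relevant relations are S < W; W < T; T < P; P < V.
Chaining these gives S < W < T < P < V.
So V is larger.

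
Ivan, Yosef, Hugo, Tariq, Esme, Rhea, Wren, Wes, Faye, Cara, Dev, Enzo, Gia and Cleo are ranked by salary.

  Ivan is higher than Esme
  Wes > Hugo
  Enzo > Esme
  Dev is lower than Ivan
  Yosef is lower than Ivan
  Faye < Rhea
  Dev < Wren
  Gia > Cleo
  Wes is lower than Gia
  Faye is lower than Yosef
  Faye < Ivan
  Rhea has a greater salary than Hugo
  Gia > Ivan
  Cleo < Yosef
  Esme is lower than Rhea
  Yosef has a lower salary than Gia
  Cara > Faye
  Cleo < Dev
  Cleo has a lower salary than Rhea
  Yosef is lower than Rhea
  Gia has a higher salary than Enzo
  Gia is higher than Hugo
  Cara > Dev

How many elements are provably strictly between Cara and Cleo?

1

The relations place Cleo below Cara. An element lies strictly between them when it is forced above Cleo and also forced below Cara.
Above Cleo: {Dev, Yosef, Ivan, Rhea, Wren, Gia}. Below Cara: {Faye, Dev}.
Intersection: {Dev} — 1.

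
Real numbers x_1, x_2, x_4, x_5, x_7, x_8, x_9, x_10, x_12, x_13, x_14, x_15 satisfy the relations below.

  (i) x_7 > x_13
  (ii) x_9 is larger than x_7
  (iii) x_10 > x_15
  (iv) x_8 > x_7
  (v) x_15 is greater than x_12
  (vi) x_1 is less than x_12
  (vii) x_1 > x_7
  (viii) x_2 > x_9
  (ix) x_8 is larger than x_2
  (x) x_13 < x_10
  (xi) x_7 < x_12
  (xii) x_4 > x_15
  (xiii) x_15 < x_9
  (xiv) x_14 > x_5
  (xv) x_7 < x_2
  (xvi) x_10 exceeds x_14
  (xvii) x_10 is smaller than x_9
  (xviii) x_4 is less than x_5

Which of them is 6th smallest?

x_4

The consecutive relations fix a unique order: x_13 < x_7 < x_1 < x_12 < x_15 < x_4 < x_5 < x_14 < x_10 < x_9 < x_2 < x_8.
The 6th smallest is x_4.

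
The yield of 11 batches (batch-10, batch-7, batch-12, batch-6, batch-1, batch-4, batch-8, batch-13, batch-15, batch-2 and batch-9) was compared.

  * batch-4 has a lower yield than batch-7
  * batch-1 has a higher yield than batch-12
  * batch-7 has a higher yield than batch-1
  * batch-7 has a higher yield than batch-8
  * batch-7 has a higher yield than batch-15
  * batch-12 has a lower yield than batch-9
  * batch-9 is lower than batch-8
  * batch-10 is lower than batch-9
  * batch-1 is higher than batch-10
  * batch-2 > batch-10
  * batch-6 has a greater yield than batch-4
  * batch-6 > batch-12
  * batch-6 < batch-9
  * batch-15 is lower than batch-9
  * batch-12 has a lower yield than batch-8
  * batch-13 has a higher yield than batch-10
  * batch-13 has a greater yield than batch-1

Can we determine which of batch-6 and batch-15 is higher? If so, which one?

undetermined

Following every chain through batch-6: above batch-6 we get batch-9, batch-8, batch-7; below batch-6 we get batch-4, batch-12.
batch-15 is not reached, and no chain runs the other way from batch-15 to batch-6.
So the given relations leave the order of batch-6 and batch-15 undetermined.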